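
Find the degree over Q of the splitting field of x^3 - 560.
[K : Q] = 6

The roots of x^3 - 560 are ∛560, ω∛560, ω^2∛560 where ω = e^(2πi/3) is a primitive cube root of unity, so K = Q(∛560, ω). Now [Q(∛560):Q] = 3 (since 560 is not a perfect cube, x^3 - 560 is irreducible) and [Q(ω):Q] = 2. Both 2 and 3 divide [K:Q], and [K:Q] ≤ 3·2 = 6, so [K:Q] = 6. (Equivalently: Q(∛560) ⊂ R but ω ∉ R, so [K : Q(∛560)] = 2.)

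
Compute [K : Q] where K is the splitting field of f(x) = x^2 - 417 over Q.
[K : Q] = 2

f(x) = x^2 - 417 factors as (x - √417)(x + √417). The splitting field is K = Q(√417). Since 417 is squarefree and > 1, it is not a perfect square, so x^2 - 417 is irreducible over Q and [Q(√417) : Q] = 2. Hence [K : Q] = 2.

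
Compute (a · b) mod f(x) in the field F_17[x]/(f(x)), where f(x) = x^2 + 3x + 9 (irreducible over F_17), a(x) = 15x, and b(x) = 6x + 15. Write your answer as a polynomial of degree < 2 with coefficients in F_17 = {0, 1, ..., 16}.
a · b ≡ 6x + 6 (mod f(x))

Multiply in F_17[x]: a(x)·b(x) = (15x)·(6x + 15) = 5x^2 + 4x. This has degree ≥ 2, so divide by f(x) over F_17: 5x^2 + 4x = (5)·(x^2 + 3x + 9) + (6x + 6). Hence a·b ≡ 6x + 6 (mod f). (F_17[x]/(f) is a field with 17^2 = 289 elements since f is irreducible of degree 2.)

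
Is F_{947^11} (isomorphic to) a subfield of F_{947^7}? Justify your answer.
No: F_{947^11} is not a subfield of F_{947^7}

F_{p^m} embeds in F_{p^n} iff m | n. Here 11 ∤ 7 (since 7 = 0·11 + 7 with remainder 7 ≠ 0), so F_{947^11} is not a subfield of F_{947^7}. Equivalently: if it were, the tower law would give 11 = [F_{947^11}:F_947] dividing [F_{947^7}:F_947] = 7, contradiction.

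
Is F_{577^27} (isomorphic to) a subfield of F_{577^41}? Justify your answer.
No: F_{577^27} is not a subfield of F_{577^41}

F_{p^m} embeds in F_{p^n} iff m | n. Here 27 ∤ 41 (since 41 = 1·27 + 14 with remainder 14 ≠ 0), so F_{577^27} is not a subfield of F_{577^41}. Equivalently: if it were, the tower law would give 27 = [F_{577^27}:F_577] dividing [F_{577^41}:F_577] = 41, contradiction.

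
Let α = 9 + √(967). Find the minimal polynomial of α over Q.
m_α(x) = x^2 - 18x - 886

From α - 9 = √(967), squaring gives (α - 9)^2 = 967, i.e. α^2 - 18α + 81 = 967, so α^2 - 18α - 886 = 0. The discriminant of x^2 - 18x - 886 is (-18)^2 - 4·(-886) = 324 + 3544 = 3868, and 4·(967) is not a perfect square in Q since 967 is squarefree and ≠ 1. Hence x^2 - 18x - 886 is irreducible over Q and is the minimal polynomial of α.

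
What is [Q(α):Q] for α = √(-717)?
[Q(α):Q] = 2

[Q(α):Q] equals the degree of the minimal polynomial of α. Here α^2 = -717 and x^2 + 717 is irreducible (d = -717 is squarefree, ≠ 1, hence not a square), so deg(m_α) = 2. Thus [Q(α):Q] = 2.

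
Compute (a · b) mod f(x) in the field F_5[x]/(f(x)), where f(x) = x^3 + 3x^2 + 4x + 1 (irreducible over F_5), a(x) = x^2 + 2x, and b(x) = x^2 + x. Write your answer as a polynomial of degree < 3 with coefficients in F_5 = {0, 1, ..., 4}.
a · b ≡ 3x^2 + 4x (mod f(x))

Multiply in F_5[x]: a(x)·b(x) = (x^2 + 2x)·(x^2 + x) = x^4 + 3x^3 + 2x^2. This has degree ≥ 3, so divide by f(x) over F_5: x^4 + 3x^3 + 2x^2 = (x)·(x^3 + 3x^2 + 4x + 1) + (3x^2 + 4x). Hence a·b ≡ 3x^2 + 4x (mod f). (F_5[x]/(f) is a field with 5^3 = 125 elements since f is irreducible of degree 3.)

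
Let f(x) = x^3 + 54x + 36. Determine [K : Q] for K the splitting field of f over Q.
[K : Q] = 6

By the rational root test, any rational root of the monic integer polynomial f(x) = x^3 + 54x + 36 must be an integer dividing the constant term 36, i.e. one of ±{1, 2, 3, 4, 6, 9, 12, 18, 36}. Evaluating: f(1) = 91, f(-1) = -19, f(2) = 152, f(-2) = -80, f(3) = 225, f(-3) = -153, f(4) = 316, f(-4) = -244, f(6) = 576, f(-6) = -504, f(9) = 1251, f(-9) = -1179, f(12) = 2412, f(-12) = -2340, f(18) = 6840, f(-18) = -6768, f(36) = 48636, f(-36) = -48564; none is 0, so f has no rational root and is therefore irreducible over Q (a cubic with no linear factor over a field is irreducible). For an irreducible cubic, the Galois group is A_3 or S_3 according as the discriminant disc(f) = -4a^3 - 27b^2 = -4·(54)^3 - 27·(36)^2 = -664848 is or is not a square in Q. Here disc(f) = -664848 is not a perfect square in Q, so the Galois group of f over Q is not contained in A_3 and must be all of S_3. The splitting field has degree |S_3| = 6 over Q, so [K : Q] = 6.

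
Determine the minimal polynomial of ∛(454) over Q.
m_α(x) = x^3 - 454

α satisfies α^3 = 454, so x^3 - 454 annihilates α. By the rational root test, a rational root p/q (in lowest terms) of x^3 - 454 would satisfy p^3 = 454 q^3, forcing q = 1 and p^3 = 454; but 454 is not a perfect cube, contradiction. A monic cubic over Q with no rational root is irreducible (any nontrivial factorization would include a linear factor). Hence x^3 - 454 is the minimal polynomial of α, and in particular [Q(α):Q] = 3.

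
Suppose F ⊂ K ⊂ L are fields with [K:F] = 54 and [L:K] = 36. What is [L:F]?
[L:F] = 1944

The tower law says that for any tower of field extensions F ⊂ K ⊂ L with finite degrees, [L:F] = [L:K] · [K:F]. Here this gives [L:F] = 36 · 54 = 1944.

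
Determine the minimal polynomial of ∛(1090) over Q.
m_α(x) = x^3 - 1090

α satisfies α^3 = 1090, so x^3 - 1090 annihilates α. By the rational root test, a rational root p/q (in lowest terms) of x^3 - 1090 would satisfy p^3 = 1090 q^3, forcing q = 1 and p^3 = 1090; but 1090 is not a perfect cube, contradiction. A monic cubic over Q with no rational root is irreducible (any nontrivial factorization would include a linear factor). Hence x^3 - 1090 is the minimal polynomial of α, and in particular [Q(α):Q] = 3.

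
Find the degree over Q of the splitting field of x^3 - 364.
[K : Q] = 6

The roots of x^3 - 364 are ∛364, ω∛364, ω^2∛364 where ω = e^(2πi/3) is a primitive cube root of unity, so K = Q(∛364, ω). Now [Q(∛364):Q] = 3 (since 364 is not a perfect cube, x^3 - 364 is irreducible) and [Q(ω):Q] = 2. Both 2 and 3 divide [K:Q], and [K:Q] ≤ 3·2 = 6, so [K:Q] = 6. (Equivalently: Q(∛364) ⊂ R but ω ∉ R, so [K : Q(∛364)] = 2.)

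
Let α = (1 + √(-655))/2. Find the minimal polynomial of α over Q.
m_α(x) = x^2 - x + 164

From 2α - 1 = √(-655), squaring gives (2α - 1)^2 = -655, i.e. 4α^2 - 4α + 1 = -655, so α^2 - α + (1 + 655)/4 = 0. Since -655 ≡ 1 (mod 4), (1 + 655)/4 = 164 ∈ Z. The polynomial x^2 - x + 164 has discriminant 1 - 4·(164) = -655, which is not a perfect square in Q (d = -655 is squarefree and ≠ 1), so x^2 - x + 164 is irreducible over Q. It is the minimal polynomial of α.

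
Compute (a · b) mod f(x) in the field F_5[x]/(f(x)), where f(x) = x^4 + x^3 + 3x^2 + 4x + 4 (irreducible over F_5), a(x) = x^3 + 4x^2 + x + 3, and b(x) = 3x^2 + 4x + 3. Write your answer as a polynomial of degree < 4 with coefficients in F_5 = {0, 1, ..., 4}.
a · b ≡ 4x^2 + x + 2 (mod f(x))

Multiply in F_5[x]: a(x)·b(x) = (x^3 + 4x^2 + x + 3)·(3x^2 + 4x + 3) = 3x^5 + x^4 + 2x^3 + 4. This has degree ≥ 4, so divide by f(x) over F_5: 3x^5 + x^4 + 2x^3 + 4 = (3x + 3)·(x^4 + x^3 + 3x^2 + 4x + 4) + (4x^2 + x + 2). Hence a·b ≡ 4x^2 + x + 2 (mod f). (F_5[x]/(f) is a field with 5^4 = 625 elements since f is irreducible of degree 4.)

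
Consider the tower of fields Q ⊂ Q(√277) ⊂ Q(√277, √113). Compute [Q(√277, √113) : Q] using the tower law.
[Q(√277, √113) : Q] = 4

[Q(√277):Q] = 2 (min poly x^2 - 277, irreducible since 277 is squarefree > 1). For the top step, suppose √113 ∈ Q(√277), say √113 = c + d√277 with c, d ∈ Q. Squaring: 113 = c^2 + 277d^2 + 2cd√277. Since √277 ∉ Q this forces 2cd = 0. If d = 0 then √113 = c ∈ Q, contradicting 113 squarefree > 1. If c = 0 then 113 = 277d^2, so 277·113 = (277d)^2 is a perfect square in Q — but 277·113 = 31301 is not a perfect square (since 277 and 113 are distinct squarefree integers). Contradiction. Hence √113 ∉ Q(√277), so x^2 - 113 stays irreducible over Q(√277) and [Q(√277, √113) : Q(√277)] = 2. By the tower law, [Q(√277, √113) : Q] = 2 · 2 = 4.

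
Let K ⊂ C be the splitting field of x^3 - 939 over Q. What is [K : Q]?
[K : Q] = 6

The roots of x^3 - 939 are ∛939, ω∛939, ω^2∛939 where ω = e^(2πi/3) is a primitive cube root of unity, so K = Q(∛939, ω). Now [Q(∛939):Q] = 3 (since 939 is not a perfect cube, x^3 - 939 is irreducible) and [Q(ω):Q] = 2. Both 2 and 3 divide [K:Q], and [K:Q] ≤ 3·2 = 6, so [K:Q] = 6. (Equivalently: Q(∛939) ⊂ R but ω ∉ R, so [K : Q(∛939)] = 2.)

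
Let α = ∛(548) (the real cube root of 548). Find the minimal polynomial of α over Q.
m_α(x) = x^3 - 548

α satisfies α^3 = 548, so x^3 - 548 annihilates α. By the rational root test, a rational root p/q (in lowest terms) of x^3 - 548 would satisfy p^3 = 548 q^3, forcing q = 1 and p^3 = 548; but 548 is not a perfect cube, contradiction. A monic cubic over Q with no rational root is irreducible (any nontrivial factorization would include a linear factor). Hence x^3 - 548 is the minimal polynomial of α, and in particular [Q(α):Q] = 3.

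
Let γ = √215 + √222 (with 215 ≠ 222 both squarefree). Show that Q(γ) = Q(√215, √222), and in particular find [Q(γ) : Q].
[Q(γ) : Q] = 4 (equivalently, Q(γ) = Q(√215, √222))

Obviously Q(γ) ⊆ Q(√215, √222), and [Q(√215, √222):Q] = 4 (since 215, 222 are distinct squarefree integers > 1 with 47730 not a perfect square). To show equality we compute the minimal polynomial of γ. From γ = √215 + √222: γ^2 = 215 + 2√(47730) + 222 = 437 + 2√(47730), so γ^2 - 437 = 2√(47730); squaring, (γ^2 - 437)^2 = 4·47730, i.e. γ^4 - 874γ^2 + 190969 - 190920 = 0, i.e. γ^4 - 874γ^2 + 49 = 0. So γ is a root of x^4 - 874x^2 + 49. This polynomial is irreducible over Q: it has no rational root (each ±√215 ± √222 is irrational), and any factorization into two quadratics over Q would force √(47730) ∈ Q (pairing opposite roots) or √215, √222 ∈ Q (other pairings), all impossible. Hence [Q(γ):Q] = 4 = [Q(√215, √222):Q], so Q(γ) = Q(√215, √222).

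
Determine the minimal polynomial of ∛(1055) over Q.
m_α(x) = x^3 - 1055

α satisfies α^3 = 1055, so x^3 - 1055 annihilates α. By the rational root test, a rational root p/q (in lowest terms) of x^3 - 1055 would satisfy p^3 = 1055 q^3, forcing q = 1 and p^3 = 1055; but 1055 is not a perfect cube, contradiction. A monic cubic over Q with no rational root is irreducible (any nontrivial factorization would include a linear factor). Hence x^3 - 1055 is the minimal polynomial of α, and in particular [Q(α):Q] = 3.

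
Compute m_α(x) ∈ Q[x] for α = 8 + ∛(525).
m_α(x) = x^3 - 24x^2 + 192x - 1037

Set β = α - 8 = ∛(525), so β^3 = 525. Then (α - 8)^3 - 525 = 0, i.e. α is a root of g(x) = (x - 8)^3 - 525 = x^3 - 24x^2 + 192x - 1037. Since g(x) = h(x - 8) where h(x) = x^3 - 525, and h is irreducible over Q (because 525 is not a perfect cube, so h has no rational root, and a monic cubic with no rational root is irreducible), g is also irreducible (irreducibility is preserved under the substitution x → x - 8). Hence m_α(x) = x^3 - 24x^2 + 192x - 1037.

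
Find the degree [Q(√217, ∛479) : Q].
[Q(√217, ∛479) : Q] = 6

Let L = Q(√217, ∛479). Since Q(√217) ⊂ L and [Q(√217):Q] = 2, the tower law gives 2 | [L:Q]. Likewise Q(∛479) ⊂ L with [Q(∛479):Q] = 3 (because 479 is not a perfect cube), so 3 | [L:Q]. As gcd(2,3) = 1, [L:Q] is divisible by 6. Conversely L is generated over Q by √217 and ∛479, so [L:Q] ≤ 2·3 = 6. Therefore [Q(√217, ∛479) : Q] = 6.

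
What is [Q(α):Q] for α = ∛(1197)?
[Q(α):Q] = 3

The minimal polynomial of α is x^3 - 1197, irreducible over Q since 1197 is not a perfect cube (so x^3 - 1197 has no rational root). Hence [Q(α):Q] = deg(m_α) = 3.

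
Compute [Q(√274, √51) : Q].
[Q(√274, √51) : Q] = 4

[Q(√274):Q] = 2 (min poly x^2 - 274, irreducible since 274 is squarefree > 1). For the top step, suppose √51 ∈ Q(√274), say √51 = c + d√274 with c, d ∈ Q. Squaring: 51 = c^2 + 274d^2 + 2cd√274. Since √274 ∉ Q this forces 2cd = 0. If d = 0 then √51 = c ∈ Q, contradicting 51 squarefree > 1. If c = 0 then 51 = 274d^2, so 274·51 = (274d)^2 is a perfect square in Q — but 274·51 = 13974 is not a perfect square (since 274 and 51 are distinct squarefree integers). Contradiction. Hence √51 ∉ Q(√274), so x^2 - 51 stays irreducible over Q(√274) and [Q(√274, √51) : Q(√274)] = 2. By the tower law, [Q(√274, √51) : Q] = 2 · 2 = 4.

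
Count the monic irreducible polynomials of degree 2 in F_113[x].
There are 6328 monic irreducible polynomials of degree 2 over F_113

Each element of F_{113^2} that lies in no proper subfield is a root of exactly one monic irreducible of degree 2 over F_113, and each such polynomial has 2 distinct roots in F_{113^2}. By Möbius inversion the count is N_113(2) = (1/2) Σ_{d|2} μ(2/d) · 113^d = (1/2)(μ(2)·113^1 + μ(1)·113^2) = 12656/2 = 6328.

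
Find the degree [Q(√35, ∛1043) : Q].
[Q(√35, ∛1043) : Q] = 6

Let L = Q(√35, ∛1043). Since Q(√35) ⊂ L and [Q(√35):Q] = 2, the tower law gives 2 | [L:Q]. Likewise Q(∛1043) ⊂ L with [Q(∛1043):Q] = 3 (because 1043 is not a perfect cube), so 3 | [L:Q]. As gcd(2,3) = 1, [L:Q] is divisible by 6. Conversely L is generated over Q by √35 and ∛1043, so [L:Q] ≤ 2·3 = 6. Therefore [Q(√35, ∛1043) : Q] = 6.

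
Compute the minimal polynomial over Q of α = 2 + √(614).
m_α(x) = x^2 - 4x - 610

From α - 2 = √(614), squaring gives (α - 2)^2 = 614, i.e. α^2 - 4α + 4 = 614, so α^2 - 4α - 610 = 0. The discriminant of x^2 - 4x - 610 is (-4)^2 - 4·(-610) = 16 + 2440 = 2456, and 4·(614) is not a perfect square in Q since 614 is squarefree and ≠ 1. Hence x^2 - 4x - 610 is irreducible over Q and is the minimal polynomial of α.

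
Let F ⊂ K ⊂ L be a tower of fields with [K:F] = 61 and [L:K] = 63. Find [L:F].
[L:F] = 3843

The tower law says that for any tower of field extensions F ⊂ K ⊂ L with finite degrees, [L:F] = [L:K] · [K:F]. Here this gives [L:F] = 63 · 61 = 3843.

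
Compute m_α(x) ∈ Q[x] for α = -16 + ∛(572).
m_α(x) = x^3 + 48x^2 + 768x + 3524

Set β = α + 16 = ∛(572), so β^3 = 572. Then (α + 16)^3 - 572 = 0, i.e. α is a root of g(x) = (x + 16)^3 - 572 = x^3 + 48x^2 + 768x + 3524. Since g(x) = h(x + 16) where h(x) = x^3 - 572, and h is irreducible over Q (because 572 is not a perfect cube, so h has no rational root, and a monic cubic with no rational root is irreducible), g is also irreducible (irreducibility is preserved under the substitution x → x + 16). Hence m_α(x) = x^3 + 48x^2 + 768x + 3524.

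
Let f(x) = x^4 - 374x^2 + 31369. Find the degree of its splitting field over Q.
[K : Q] = 4

Solving the quadratic in x^2: x^2 = (374 ± √(374^2 - 4·31369))/2 = (374 ± √14400)/2 = (374 ± 120)/2, giving x^2 = 247 or x^2 = 127. So f(x) = (x^2 - 247)(x^2 - 127) and the roots of f are ±√247, ±√127. Hence the splitting field is K = Q(√247, √127). Since 247 and 127 are distinct squarefree integers > 1, their product 31369 is not a perfect square, so √127 ∉ Q(√247). By the tower law [K:Q] = [Q(√247,√127):Q(√247)] · [Q(√247):Q] = 2 · 2 = 4.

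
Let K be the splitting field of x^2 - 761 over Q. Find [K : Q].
[K : Q] = 2

f(x) = x^2 - 761 factors as (x - √761)(x + √761). The splitting field is K = Q(√761). Since 761 is squarefree and > 1, it is not a perfect square, so x^2 - 761 is irreducible over Q and [Q(√761) : Q] = 2. Hence [K : Q] = 2.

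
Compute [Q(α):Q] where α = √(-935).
[Q(α):Q] = 2

[Q(α):Q] equals the degree of the minimal polynomial of α. Here α^2 = -935 and x^2 + 935 is irreducible (d = -935 is squarefree, ≠ 1, hence not a square), so deg(m_α) = 2. Thus [Q(α):Q] = 2.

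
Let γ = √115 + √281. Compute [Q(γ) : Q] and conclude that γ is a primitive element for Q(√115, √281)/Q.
[Q(γ) : Q] = 4 (equivalently, Q(γ) = Q(√115, √281))

Obviously Q(γ) ⊆ Q(√115, √281), and [Q(√115, √281):Q] = 4 (since 115, 281 are distinct squarefree integers > 1 with 32315 not a perfect square). To show equality we compute the minimal polynomial of γ. From γ = √115 + √281: γ^2 = 115 + 2√(32315) + 281 = 396 + 2√(32315), so γ^2 - 396 = 2√(32315); squaring, (γ^2 - 396)^2 = 4·32315, i.e. γ^4 - 792γ^2 + 156816 - 129260 = 0, i.e. γ^4 - 792γ^2 + 27556 = 0. So γ is a root of x^4 - 792x^2 + 27556. This polynomial is irreducible over Q: it has no rational root (each ±√115 ± √281 is irrational), and any factorization into two quadratics over Q would force √(32315) ∈ Q (pairing opposite roots) or √115, √281 ∈ Q (other pairings), all impossible. Hence [Q(γ):Q] = 4 = [Q(√115, √281):Q], so Q(γ) = Q(√115, √281).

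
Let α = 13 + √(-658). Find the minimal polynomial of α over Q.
m_α(x) = x^2 - 26x + 827

From α - 13 = √(-658), squaring gives (α - 13)^2 = -658, i.e. α^2 - 26α + 169 = -658, so α^2 - 26α + 827 = 0. The discriminant of x^2 - 26x + 827 is (-26)^2 - 4·(827) = 676 - 3308 = -2632, and 4·(-658) is not a perfect square in Q since -658 is squarefree and ≠ 1. Hence x^2 - 26x + 827 is irreducible over Q and is the minimal polynomial of α.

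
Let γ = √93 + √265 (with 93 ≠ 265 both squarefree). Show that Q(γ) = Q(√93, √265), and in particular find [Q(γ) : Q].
[Q(γ) : Q] = 4 (equivalently, Q(γ) = Q(√93, √265))

Obviously Q(γ) ⊆ Q(√93, √265), and [Q(√93, √265):Q] = 4 (since 93, 265 are distinct squarefree integers > 1 with 24645 not a perfect square). To show equality we compute the minimal polynomial of γ. From γ = √93 + √265: γ^2 = 93 + 2√(24645) + 265 = 358 + 2√(24645), so γ^2 - 358 = 2√(24645); squaring, (γ^2 - 358)^2 = 4·24645, i.e. γ^4 - 716γ^2 + 128164 - 98580 = 0, i.e. γ^4 - 716γ^2 + 29584 = 0. So γ is a root of x^4 - 716x^2 + 29584. This polynomial is irreducible over Q: it has no rational root (each ±√93 ± √265 is irrational), and any factorization into two quadratics over Q would force √(24645) ∈ Q (pairing opposite roots) or √93, √265 ∈ Q (other pairings), all impossible. Hence [Q(γ):Q] = 4 = [Q(√93, √265):Q], so Q(γ) = Q(√93, √265).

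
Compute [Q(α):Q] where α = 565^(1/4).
[Q(α):Q] = 4

α is a root of x^4 - 565. By Eisenstein's criterion at the prime p = 5 (which divides the constant term 565 but p^2 = 25 does not, since 565 is squarefree), x^4 - 565 is irreducible over Q. Hence [Q(α):Q] = 4.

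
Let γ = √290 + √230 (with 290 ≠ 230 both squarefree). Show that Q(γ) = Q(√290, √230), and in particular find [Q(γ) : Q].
[Q(γ) : Q] = 4 (equivalently, Q(γ) = Q(√290, √230))

Obviously Q(γ) ⊆ Q(√290, √230), and [Q(√290, √230):Q] = 4 (since 290, 230 are distinct squarefree integers > 1 with 66700 not a perfect square). To show equality we compute the minimal polynomial of γ. From γ = √290 + √230: γ^2 = 290 + 2√(66700) + 230 = 520 + 2√(66700), so γ^2 - 520 = 2√(66700); squaring, (γ^2 - 520)^2 = 4·66700, i.e. γ^4 - 1040γ^2 + 270400 - 266800 = 0, i.e. γ^4 - 1040γ^2 + 3600 = 0. So γ is a root of x^4 - 1040x^2 + 3600. This polynomial is irreducible over Q: it has no rational root (each ±√290 ± √230 is irrational), and any factorization into two quadratics over Q would force √(66700) ∈ Q (pairing opposite roots) or √290, √230 ∈ Q (other pairings), all impossible. Hence [Q(γ):Q] = 4 = [Q(√290, √230):Q], so Q(γ) = Q(√290, √230).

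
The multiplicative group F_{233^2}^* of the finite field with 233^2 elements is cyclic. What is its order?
|F_{233^2}^*| = 54288

F_{233^2} has 233^2 = 54289 elements; its multiplicative group consists of all nonzero elements, so |F_{233^2}^*| = 54289 - 1 = 54288. (It is cyclic since any finite subgroup of the multiplicative group of a field is cyclic.)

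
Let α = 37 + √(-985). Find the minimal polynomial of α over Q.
m_α(x) = x^2 - 74x + 2354

From α - 37 = √(-985), squaring gives (α - 37)^2 = -985, i.e. α^2 - 74α + 1369 = -985, so α^2 - 74α + 2354 = 0. The discriminant of x^2 - 74x + 2354 is (-74)^2 - 4·(2354) = 5476 - 9416 = -3940, and 4·(-985) is not a perfect square in Q since -985 is squarefree and ≠ 1. Hence x^2 - 74x + 2354 is irreducible over Q and is the minimal polynomial of α.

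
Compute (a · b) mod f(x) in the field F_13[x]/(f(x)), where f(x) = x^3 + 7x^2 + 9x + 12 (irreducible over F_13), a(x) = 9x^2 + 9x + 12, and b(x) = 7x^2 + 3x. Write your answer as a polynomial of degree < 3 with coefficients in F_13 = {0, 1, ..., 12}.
a · b ≡ 12x^2 + 8x (mod f(x))

Multiply in F_13[x]: a(x)·b(x) = (9x^2 + 9x + 12)·(7x^2 + 3x) = 11x^4 + 12x^3 + 7x^2 + 10x. This has degree ≥ 3, so divide by f(x) over F_13: 11x^4 + 12x^3 + 7x^2 + 10x = (11x)·(x^3 + 7x^2 + 9x + 12) + (12x^2 + 8x). Hence a·b ≡ 12x^2 + 8x (mod f). (F_13[x]/(f) is a field with 13^3 = 2197 elements since f is irreducible of degree 3.)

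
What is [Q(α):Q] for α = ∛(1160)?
[Q(α):Q] = 3

The minimal polynomial of α is x^3 - 1160, irreducible over Q since 1160 is not a perfect cube (so x^3 - 1160 has no rational root). Hence [Q(α):Q] = deg(m_α) = 3.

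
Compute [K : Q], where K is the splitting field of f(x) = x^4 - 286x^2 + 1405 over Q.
[K : Q] = 4

Solving the quadratic in x^2: x^2 = (286 ± √(286^2 - 4·1405))/2 = (286 ± √76176)/2 = (286 ± 276)/2, giving x^2 = 281 or x^2 = 5. So f(x) = (x^2 - 281)(x^2 - 5) and the roots of f are ±√281, ±√5. Hence the splitting field is K = Q(√281, √5). Since 281 and 5 are distinct squarefree integers > 1, their product 1405 is not a perfect square, so √5 ∉ Q(√281). By the tower law [K:Q] = [Q(√281,√5):Q(√281)] · [Q(√281):Q] = 2 · 2 = 4.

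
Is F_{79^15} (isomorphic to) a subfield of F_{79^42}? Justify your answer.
No: F_{79^15} is not a subfield of F_{79^42}

F_{p^m} embeds in F_{p^n} iff m | n. Here 15 ∤ 42 (since 42 = 2·15 + 12 with remainder 12 ≠ 0), so F_{79^15} is not a subfield of F_{79^42}. Equivalently: if it were, the tower law would give 15 = [F_{79^15}:F_79] dividing [F_{79^42}:F_79] = 42, contradiction.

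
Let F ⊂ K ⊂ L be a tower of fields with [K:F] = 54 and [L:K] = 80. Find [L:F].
[L:F] = 4320

The tower law says that for any tower of field extensions F ⊂ K ⊂ L with finite degrees, [L:F] = [L:K] · [K:F]. Here this gives [L:F] = 80 · 54 = 4320.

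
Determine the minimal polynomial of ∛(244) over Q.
m_α(x) = x^3 - 244

α satisfies α^3 = 244, so x^3 - 244 annihilates α. By the rational root test, a rational root p/q (in lowest terms) of x^3 - 244 would satisfy p^3 = 244 q^3, forcing q = 1 and p^3 = 244; but 244 is not a perfect cube, contradiction. A monic cubic over Q with no rational root is irreducible (any nontrivial factorization would include a linear factor). Hence x^3 - 244 is the minimal polynomial of α, and in particular [Q(α):Q] = 3.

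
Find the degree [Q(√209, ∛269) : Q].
[Q(√209, ∛269) : Q] = 6

Let L = Q(√209, ∛269). Since Q(√209) ⊂ L and [Q(√209):Q] = 2, the tower law gives 2 | [L:Q]. Likewise Q(∛269) ⊂ L with [Q(∛269):Q] = 3 (because 269 is not a perfect cube), so 3 | [L:Q]. As gcd(2,3) = 1, [L:Q] is divisible by 6. Conversely L is generated over Q by √209 and ∛269, so [L:Q] ≤ 2·3 = 6. Therefore [Q(√209, ∛269) : Q] = 6.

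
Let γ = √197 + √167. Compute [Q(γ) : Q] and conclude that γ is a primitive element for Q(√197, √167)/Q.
[Q(γ) : Q] = 4 (equivalently, Q(γ) = Q(√197, √167))

Obviously Q(γ) ⊆ Q(√197, √167), and [Q(√197, √167):Q] = 4 (since 197, 167 are distinct squarefree integers > 1 with 32899 not a perfect square). To show equality we compute the minimal polynomial of γ. From γ = √197 + √167: γ^2 = 197 + 2√(32899) + 167 = 364 + 2√(32899), so γ^2 - 364 = 2√(32899); squaring, (γ^2 - 364)^2 = 4·32899, i.e. γ^4 - 728γ^2 + 132496 - 131596 = 0, i.e. γ^4 - 728γ^2 + 900 = 0. So γ is a root of x^4 - 728x^2 + 900. This polynomial is irreducible over Q: it has no rational root (each ±√197 ± √167 is irrational), and any factorization into two quadratics over Q would force √(32899) ∈ Q (pairing opposite roots) or √197, √167 ∈ Q (other pairings), all impossible. Hence [Q(γ):Q] = 4 = [Q(√197, √167):Q], so Q(γ) = Q(√197, √167).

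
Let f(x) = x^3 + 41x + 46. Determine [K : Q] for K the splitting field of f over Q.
[K : Q] = 6

By the rational root test, any rational root of the monic integer polynomial f(x) = x^3 + 41x + 46 must be an integer dividing the constant term 46, i.e. one of ±{1, 2, 23, 46}. Evaluating: f(1) = 88, f(-1) = 4, f(2) = 136, f(-2) = -44, f(23) = 13156, f(-23) = -13064, f(46) = 99268, f(-46) = -99176; none is 0, so f has no rational root and is therefore irreducible over Q (a cubic with no linear factor over a field is irreducible). For an irreducible cubic, the Galois group is A_3 or S_3 according as the discriminant disc(f) = -4a^3 - 27b^2 = -4·(41)^3 - 27·(46)^2 = -332816 is or is not a square in Q. Here disc(f) = -332816 is not a perfect square in Q, so the Galois group of f over Q is not contained in A_3 and must be all of S_3. The splitting field has degree |S_3| = 6 over Q, so [K : Q] = 6.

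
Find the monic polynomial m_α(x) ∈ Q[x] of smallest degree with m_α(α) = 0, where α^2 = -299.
m_α(x) = x^2 + 299

α satisfies α^2 + 299 = 0, so x^2 + 299 annihilates α. Since d = -299 is squarefree and ≠ 1, it is not a perfect square in Q, so x^2 + 299 has no rational root and is therefore irreducible over Q (a degree-2 polynomial over a field is irreducible iff it has no root). Hence m_α(x) = x^2 + 299.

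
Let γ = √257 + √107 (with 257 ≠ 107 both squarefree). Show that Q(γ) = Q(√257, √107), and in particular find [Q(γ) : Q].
[Q(γ) : Q] = 4 (equivalently, Q(γ) = Q(√257, √107))

Obviously Q(γ) ⊆ Q(√257, √107), and [Q(√257, √107):Q] = 4 (since 257, 107 are distinct squarefree integers > 1 with 27499 not a perfect square). To show equality we compute the minimal polynomial of γ. From γ = √257 + √107: γ^2 = 257 + 2√(27499) + 107 = 364 + 2√(27499), so γ^2 - 364 = 2√(27499); squaring, (γ^2 - 364)^2 = 4·27499, i.e. γ^4 - 728γ^2 + 132496 - 109996 = 0, i.e. γ^4 - 728γ^2 + 22500 = 0. So γ is a root of x^4 - 728x^2 + 22500. This polynomial is irreducible over Q: it has no rational root (each ±√257 ± √107 is irrational), and any factorization into two quadratics over Q would force √(27499) ∈ Q (pairing opposite roots) or √257, √107 ∈ Q (other pairings), all impossible. Hence [Q(γ):Q] = 4 = [Q(√257, √107):Q], so Q(γ) = Q(√257, √107).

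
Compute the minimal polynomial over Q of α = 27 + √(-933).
m_α(x) = x^2 - 54x + 1662

From α - 27 = √(-933), squaring gives (α - 27)^2 = -933, i.e. α^2 - 54α + 729 = -933, so α^2 - 54α + 1662 = 0. The discriminant of x^2 - 54x + 1662 is (-54)^2 - 4·(1662) = 2916 - 6648 = -3732, and 4·(-933) is not a perfect square in Q since -933 is squarefree and ≠ 1. Hence x^2 - 54x + 1662 is irreducible over Q and is the minimal polynomial of α.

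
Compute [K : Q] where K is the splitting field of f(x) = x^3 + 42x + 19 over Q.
[K : Q] = 6

By the rational root test, any rational root of the monic integer polynomial f(x) = x^3 + 42x + 19 must be an integer dividing the constant term 19, i.e. one of ±{1, 19}. Evaluating: f(1) = 62, f(-1) = -24, f(19) = 7676, f(-19) = -7638; none is 0, so f has no rational root and is therefore irreducible over Q (a cubic with no linear factor over a field is irreducible). For an irreducible cubic, the Galois group is A_3 or S_3 according as the discriminant disc(f) = -4a^3 - 27b^2 = -4·(42)^3 - 27·(19)^2 = -306099 is or is not a square in Q. Here disc(f) = -306099 is not a perfect square in Q, so the Galois group of f over Q is not contained in A_3 and must be all of S_3. The splitting field has degree |S_3| = 6 over Q, so [K : Q] = 6.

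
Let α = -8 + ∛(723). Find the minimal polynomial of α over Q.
m_α(x) = x^3 + 24x^2 + 192x - 211

Set β = α + 8 = ∛(723), so β^3 = 723. Then (α + 8)^3 - 723 = 0, i.e. α is a root of g(x) = (x + 8)^3 - 723 = x^3 + 24x^2 + 192x - 211. Since g(x) = h(x + 8) where h(x) = x^3 - 723, and h is irreducible over Q (because 723 is not a perfect cube, so h has no rational root, and a monic cubic with no rational root is irreducible), g is also irreducible (irreducibility is preserved under the substitution x → x + 8). Hence m_α(x) = x^3 + 24x^2 + 192x - 211.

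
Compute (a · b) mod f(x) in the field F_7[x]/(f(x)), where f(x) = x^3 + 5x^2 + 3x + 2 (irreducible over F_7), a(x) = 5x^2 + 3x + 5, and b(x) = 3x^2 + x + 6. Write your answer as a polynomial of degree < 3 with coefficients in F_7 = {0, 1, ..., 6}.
a · b ≡ x + 5 (mod f(x))

Multiply in F_7[x]: a(x)·b(x) = (5x^2 + 3x + 5)·(3x^2 + x + 6) = x^4 + 6x^2 + 2x + 2. This has degree ≥ 3, so divide by f(x) over F_7: x^4 + 6x^2 + 2x + 2 = (x + 2)·(x^3 + 5x^2 + 3x + 2) + (x + 5). Hence a·b ≡ x + 5 (mod f). (F_7[x]/(f) is a field with 7^3 = 343 elements since f is irreducible of degree 3.)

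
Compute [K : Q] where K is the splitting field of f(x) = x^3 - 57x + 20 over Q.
[K : Q] = 6

By the rational root test, any rational root of the monic integer polynomial f(x) = x^3 - 57x + 20 must be an integer dividing the constant term 20, i.e. one of ±{1, 2, 4, 5, 10, 20}. Evaluating: f(1) = -36, f(-1) = 76, f(2) = -86, f(-2) = 126, f(4) = -144, f(-4) = 184, f(5) = -140, f(-5) = 180, f(10) = 450, f(-10) = -410, f(20) = 6880, f(-20) = -6840; none is 0, so f has no rational root and is therefore irreducible over Q (a cubic with no linear factor over a field is irreducible). For an irreducible cubic, the Galois group is A_3 or S_3 according as the discriminant disc(f) = -4a^3 - 27b^2 = -4·(-57)^3 - 27·(20)^2 = 729972 is or is not a square in Q. Here disc(f) = 729972 is not a perfect square in Q, so the Galois group of f over Q is not contained in A_3 and must be all of S_3. The splitting field has degree |S_3| = 6 over Q, so [K : Q] = 6.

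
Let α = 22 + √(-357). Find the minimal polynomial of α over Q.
m_α(x) = x^2 - 44x + 841

From α - 22 = √(-357), squaring gives (α - 22)^2 = -357, i.e. α^2 - 44α + 484 = -357, so α^2 - 44α + 841 = 0. The discriminant of x^2 - 44x + 841 is (-44)^2 - 4·(841) = 1936 - 3364 = -1428, and 4·(-357) is not a perfect square in Q since -357 is squarefree and ≠ 1. Hence x^2 - 44x + 841 is irreducible over Q and is the minimal polynomial of α.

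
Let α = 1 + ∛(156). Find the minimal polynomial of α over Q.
m_α(x) = x^3 - 3x^2 + 3x - 157

Set β = α - 1 = ∛(156), so β^3 = 156. Then (α - 1)^3 - 156 = 0, i.e. α is a root of g(x) = (x - 1)^3 - 156 = x^3 - 3x^2 + 3x - 157. Since g(x) = h(x - 1) where h(x) = x^3 - 156, and h is irreducible over Q (because 156 is not a perfect cube, so h has no rational root, and a monic cubic with no rational root is irreducible), g is also irreducible (irreducibility is preserved under the substitution x → x - 1). Hence m_α(x) = x^3 - 3x^2 + 3x - 157.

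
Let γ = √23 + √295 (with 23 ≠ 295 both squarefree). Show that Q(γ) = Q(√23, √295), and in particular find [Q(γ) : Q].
[Q(γ) : Q] = 4 (equivalently, Q(γ) = Q(√23, √295))

Obviously Q(γ) ⊆ Q(√23, √295), and [Q(√23, √295):Q] = 4 (since 23, 295 are distinct squarefree integers > 1 with 6785 not a perfect square). To show equality we compute the minimal polynomial of γ. From γ = √23 + √295: γ^2 = 23 + 2√(6785) + 295 = 318 + 2√(6785), so γ^2 - 318 = 2√(6785); squaring, (γ^2 - 318)^2 = 4·6785, i.e. γ^4 - 636γ^2 + 101124 - 27140 = 0, i.e. γ^4 - 636γ^2 + 73984 = 0. So γ is a root of x^4 - 636x^2 + 73984. This polynomial is irreducible over Q: it has no rational root (each ±√23 ± √295 is irrational), and any factorization into two quadratics over Q would force √(6785) ∈ Q (pairing opposite roots) or √23, √295 ∈ Q (other pairings), all impossible. Hence [Q(γ):Q] = 4 = [Q(√23, √295):Q], so Q(γ) = Q(√23, √295).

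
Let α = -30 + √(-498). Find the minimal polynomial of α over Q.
m_α(x) = x^2 + 60x + 1398

From α + 30 = √(-498), squaring gives (α + 30)^2 = -498, i.e. α^2 + 60α + 900 = -498, so α^2 + 60α + 1398 = 0. The discriminant of x^2 + 60x + 1398 is (60)^2 - 4·(1398) = 3600 - 5592 = -1992, and 4·(-498) is not a perfect square in Q since -498 is squarefree and ≠ 1. Hence x^2 + 60x + 1398 is irreducible over Q and is the minimal polynomial of α.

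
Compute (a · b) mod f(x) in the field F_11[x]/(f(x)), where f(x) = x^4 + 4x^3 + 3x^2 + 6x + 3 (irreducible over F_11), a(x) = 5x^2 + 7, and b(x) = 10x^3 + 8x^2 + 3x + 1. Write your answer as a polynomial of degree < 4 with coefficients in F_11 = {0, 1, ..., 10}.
a · b ≡ 3x^3 + 10x^2 + 6x + 3 (mod f(x))

Multiply in F_11[x]: a(x)·b(x) = (5x^2 + 7)·(10x^3 + 8x^2 + 3x + 1) = 6x^5 + 7x^4 + 8x^3 + 6x^2 + 10x + 7. This has degree ≥ 4, so divide by f(x) over F_11: 6x^5 + 7x^4 + 8x^3 + 6x^2 + 10x + 7 = (6x + 5)·(x^4 + 4x^3 + 3x^2 + 6x + 3) + (3x^3 + 10x^2 + 6x + 3). Hence a·b ≡ 3x^3 + 10x^2 + 6x + 3 (mod f). (F_11[x]/(f) is a field with 11^4 = 14641 elements since f is irreducible of degree 4.)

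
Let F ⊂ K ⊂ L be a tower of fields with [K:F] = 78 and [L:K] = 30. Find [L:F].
[L:F] = 2340

The tower law says that for any tower of field extensions F ⊂ K ⊂ L with finite degrees, [L:F] = [L:K] · [K:F]. Here this gives [L:F] = 30 · 78 = 2340.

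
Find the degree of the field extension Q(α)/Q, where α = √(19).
[Q(α):Q] = 2

[Q(α):Q] equals the degree of the minimal polynomial of α. Here α^2 = 19 and x^2 - 19 is irreducible (d = 19 is squarefree, ≠ 1, hence not a square), so deg(m_α) = 2. Thus [Q(α):Q] = 2.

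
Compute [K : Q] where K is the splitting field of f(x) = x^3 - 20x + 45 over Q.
[K : Q] = 6

By the rational root test, any rational root of the monic integer polynomial f(x) = x^3 - 20x + 45 must be an integer dividing the constant term 45, i.e. one of ±{1, 3, 5, 9, 15, 45}. Evaluating: f(1) = 26, f(-1) = 64, f(3) = 12, f(-3) = 78, f(5) = 70, f(-5) = 20, f(9) = 594, f(-9) = -504, f(15) = 3120, f(-15) = -3030, f(45) = 90270, f(-45) = -90180; none is 0, so f has no rational root and is therefore irreducible over Q (a cubic with no linear factor over a field is irreducible). For an irreducible cubic, the Galois group is A_3 or S_3 according as the discriminant disc(f) = -4a^3 - 27b^2 = -4·(-20)^3 - 27·(45)^2 = -22675 is or is not a square in Q. Here disc(f) = -22675 is not a perfect square in Q, so the Galois group of f over Q is not contained in A_3 and must be all of S_3. The splitting field has degree |S_3| = 6 over Q, so [K : Q] = 6.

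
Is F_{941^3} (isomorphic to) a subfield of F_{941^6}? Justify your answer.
Yes: F_{941^3} is a subfield of F_{941^6}

F_{p^m} embeds in F_{p^n} iff m | n (since F_{p^n} is the splitting field of x^(p^n) - x, and F_{p^m} ⊂ F_{p^n} forces p^n to be a power of p^m, i.e. m | n; conversely if m | n then every root of x^(p^m) - x is a root of x^(p^n) - x). Here 3 | 6 (since 6 = 2·3), so F_{941^3} is a subfield of F_{941^6}, and [F_{941^6} : F_{941^3}] = 6/3 = 2.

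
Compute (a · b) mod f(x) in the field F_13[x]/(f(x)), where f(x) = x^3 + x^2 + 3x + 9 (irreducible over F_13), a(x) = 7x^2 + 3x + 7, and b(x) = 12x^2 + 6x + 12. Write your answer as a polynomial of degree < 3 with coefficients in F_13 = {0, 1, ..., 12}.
a · b ≡ 5x^2 + 3x + 8 (mod f(x))

Multiply in F_13[x]: a(x)·b(x) = (7x^2 + 3x + 7)·(12x^2 + 6x + 12) = 6x^4 + 4x^2 + 6. This has degree ≥ 3, so divide by f(x) over F_13: 6x^4 + 4x^2 + 6 = (6x + 7)·(x^3 + x^2 + 3x + 9) + (5x^2 + 3x + 8). Hence a·b ≡ 5x^2 + 3x + 8 (mod f). (F_13[x]/(f) is a field with 13^3 = 2197 elements since f is irreducible of degree 3.)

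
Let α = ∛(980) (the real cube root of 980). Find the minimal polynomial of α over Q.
m_α(x) = x^3 - 980

α satisfies α^3 = 980, so x^3 - 980 annihilates α. By the rational root test, a rational root p/q (in lowest terms) of x^3 - 980 would satisfy p^3 = 980 q^3, forcing q = 1 and p^3 = 980; but 980 is not a perfect cube, contradiction. A monic cubic over Q with no rational root is irreducible (any nontrivial factorization would include a linear factor). Hence x^3 - 980 is the minimal polynomial of α, and in particular [Q(α):Q] = 3.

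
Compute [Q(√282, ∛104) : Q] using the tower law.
[Q(√282, ∛104) : Q] = 6

Let L = Q(√282, ∛104). Since Q(√282) ⊂ L and [Q(√282):Q] = 2, the tower law gives 2 | [L:Q]. Likewise Q(∛104) ⊂ L with [Q(∛104):Q] = 3 (because 104 is not a perfect cube), so 3 | [L:Q]. As gcd(2,3) = 1, [L:Q] is divisible by 6. Conversely L is generated over Q by √282 and ∛104, so [L:Q] ≤ 2·3 = 6. Therefore [Q(√282, ∛104) : Q] = 6.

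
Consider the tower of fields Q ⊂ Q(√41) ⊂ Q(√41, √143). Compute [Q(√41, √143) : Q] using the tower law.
[Q(√41, √143) : Q] = 4

[Q(√41):Q] = 2 (min poly x^2 - 41, irreducible since 41 is squarefree > 1). For the top step, suppose √143 ∈ Q(√41), say √143 = c + d√41 with c, d ∈ Q. Squaring: 143 = c^2 + 41d^2 + 2cd√41. Since √41 ∉ Q this forces 2cd = 0. If d = 0 then √143 = c ∈ Q, contradicting 143 squarefree > 1. If c = 0 then 143 = 41d^2, so 41·143 = (41d)^2 is a perfect square in Q — but 41·143 = 5863 is not a perfect square (since 41 and 143 are distinct squarefree integers). Contradiction. Hence √143 ∉ Q(√41), so x^2 - 143 stays irreducible over Q(√41) and [Q(√41, √143) : Q(√41)] = 2. By the tower law, [Q(√41, √143) : Q] = 2 · 2 = 4.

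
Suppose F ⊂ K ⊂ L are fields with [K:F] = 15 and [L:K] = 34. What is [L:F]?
[L:F] = 510

The tower law says that for any tower of field extensions F ⊂ K ⊂ L with finite degrees, [L:F] = [L:K] · [K:F]. Here this gives [L:F] = 34 · 15 = 510.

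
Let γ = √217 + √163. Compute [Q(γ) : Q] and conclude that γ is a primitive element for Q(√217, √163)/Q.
[Q(γ) : Q] = 4 (equivalently, Q(γ) = Q(√217, √163))

Obviously Q(γ) ⊆ Q(√217, √163), and [Q(√217, √163):Q] = 4 (since 217, 163 are distinct squarefree integers > 1 with 35371 not a perfect square). To show equality we compute the minimal polynomial of γ. From γ = √217 + √163: γ^2 = 217 + 2√(35371) + 163 = 380 + 2√(35371), so γ^2 - 380 = 2√(35371); squaring, (γ^2 - 380)^2 = 4·35371, i.e. γ^4 - 760γ^2 + 144400 - 141484 = 0, i.e. γ^4 - 760γ^2 + 2916 = 0. So γ is a root of x^4 - 760x^2 + 2916. This polynomial is irreducible over Q: it has no rational root (each ±√217 ± √163 is irrational), and any factorization into two quadratics over Q would force √(35371) ∈ Q (pairing opposite roots) or √217, √163 ∈ Q (other pairings), all impossible. Hence [Q(γ):Q] = 4 = [Q(√217, √163):Q], so Q(γ) = Q(√217, √163).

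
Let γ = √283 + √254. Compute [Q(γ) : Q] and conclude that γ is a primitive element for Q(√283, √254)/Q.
[Q(γ) : Q] = 4 (equivalently, Q(γ) = Q(√283, √254))

Obviously Q(γ) ⊆ Q(√283, √254), and [Q(√283, √254):Q] = 4 (since 283, 254 are distinct squarefree integers > 1 with 71882 not a perfect square). To show equality we compute the minimal polynomial of γ. From γ = √283 + √254: γ^2 = 283 + 2√(71882) + 254 = 537 + 2√(71882), so γ^2 - 537 = 2√(71882); squaring, (γ^2 - 537)^2 = 4·71882, i.e. γ^4 - 1074γ^2 + 288369 - 287528 = 0, i.e. γ^4 - 1074γ^2 + 841 = 0. So γ is a root of x^4 - 1074x^2 + 841. This polynomial is irreducible over Q: it has no rational root (each ±√283 ± √254 is irrational), and any factorization into two quadratics over Q would force √(71882) ∈ Q (pairing opposite roots) or √283, √254 ∈ Q (other pairings), all impossible. Hence [Q(γ):Q] = 4 = [Q(√283, √254):Q], so Q(γ) = Q(√283, √254).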